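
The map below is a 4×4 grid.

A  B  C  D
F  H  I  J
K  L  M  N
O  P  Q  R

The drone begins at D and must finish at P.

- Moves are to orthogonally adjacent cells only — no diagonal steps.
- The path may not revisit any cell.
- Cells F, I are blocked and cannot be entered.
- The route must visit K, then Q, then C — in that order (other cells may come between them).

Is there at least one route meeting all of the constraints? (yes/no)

no

Even ignoring the required order, no revisit-free route from D to P manages to pass through all of K, Q, and C: branching out from D, every path either misses one of them or, having collected them, can no longer reach P without re-entering a cell.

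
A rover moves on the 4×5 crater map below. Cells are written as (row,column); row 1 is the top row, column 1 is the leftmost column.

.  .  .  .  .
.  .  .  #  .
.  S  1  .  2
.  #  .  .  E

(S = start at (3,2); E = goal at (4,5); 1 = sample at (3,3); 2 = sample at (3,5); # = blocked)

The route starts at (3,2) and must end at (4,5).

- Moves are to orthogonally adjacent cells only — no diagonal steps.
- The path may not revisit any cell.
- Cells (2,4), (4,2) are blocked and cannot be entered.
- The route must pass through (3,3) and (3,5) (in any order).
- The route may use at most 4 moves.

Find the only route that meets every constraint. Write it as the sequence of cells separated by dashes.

Any route must reach (3,3) and (3,5) and still end at (4,5) within 4 moves, so the order of the required stops is forced.
Route from (3,2): right 3 to (3,5), down 1 to (4,5) — 4 moves in all.
Check: all required cells visited; 4 ≤ 4 moves.

(3,2) - (3,3) - (3,4) - (3,5) - (4,5)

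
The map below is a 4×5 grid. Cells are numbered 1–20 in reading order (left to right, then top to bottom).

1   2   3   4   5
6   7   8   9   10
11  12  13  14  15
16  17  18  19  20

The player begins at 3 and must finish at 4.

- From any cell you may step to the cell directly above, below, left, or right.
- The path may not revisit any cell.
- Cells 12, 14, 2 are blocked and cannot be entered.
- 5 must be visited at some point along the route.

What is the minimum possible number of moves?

5

Any route passes through 5 somewhere between 3 and 4. Summing Manhattan distances along the two legs (3 → 5 → 4) gives a lower bound of 2 + 1 = 3 moves.
The shortest route satisfying every rule uses 5 moves: 3 → 8 → 9 → 10 → 5 → 4.
The no-revisit rule (legs can't share cells) pushes the minimum above the 3-move bound; an exhaustive check rules out every length from 3 to 4, leaving 5 as the minimum.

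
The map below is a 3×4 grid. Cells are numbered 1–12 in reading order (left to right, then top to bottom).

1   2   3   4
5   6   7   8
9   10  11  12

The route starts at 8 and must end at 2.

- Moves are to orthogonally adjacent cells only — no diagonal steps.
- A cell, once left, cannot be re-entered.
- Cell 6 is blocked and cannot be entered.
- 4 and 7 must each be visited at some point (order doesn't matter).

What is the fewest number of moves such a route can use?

Any route passes through 4 and 7 in some order between 8 and 2. Summing Manhattan distances along each leg and taking the cheapest ordering (8 → 7 → 4 → 2) gives a lower bound of 1 + 2 + 2 = 5 moves.
The shortest route satisfying every rule uses 9 moves: 8 → 4 → 3 → 7 → 11 → 10 → 9 → 5 → 1 → 2.
The bound of 5 isn't tight here; checking systematically, no route of length 5 through 8 satisfies every constraint (on a 4-connected grid the length of any start-to-goal walk has the same parity as the Manhattan bound, so only lengths 5, 7, 9, … need checking), so 9 is the minimum.

9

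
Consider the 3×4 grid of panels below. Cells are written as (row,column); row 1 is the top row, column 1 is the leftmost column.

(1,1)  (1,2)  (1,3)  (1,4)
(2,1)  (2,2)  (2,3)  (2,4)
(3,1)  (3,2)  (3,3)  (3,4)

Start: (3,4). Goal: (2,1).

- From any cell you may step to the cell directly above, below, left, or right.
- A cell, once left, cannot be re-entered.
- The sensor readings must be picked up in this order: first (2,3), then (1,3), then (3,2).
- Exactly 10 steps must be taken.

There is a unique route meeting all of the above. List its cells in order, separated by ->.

(3,4) -> (3,3) -> (2,3) -> (2,4) -> (1,4) -> (1,3) -> (1,2) -> (2,2) -> (3,2) -> (3,1) -> (2,1)

The waypoints must appear in the order (2,3), (1,3), (3,2), with no cell reused.
Route from (3,4): left to (3,3), up to (2,3), right to (2,4), up to (1,4), 2× left (reaching (1,2)), 2× down (reaching (3,2)), left to (3,1), up to (2,1) — 10 moves in all.
Check: order respected ((2,3) at step 2, (1,3) at step 5, (3,2) at step 8); 10 moves as required.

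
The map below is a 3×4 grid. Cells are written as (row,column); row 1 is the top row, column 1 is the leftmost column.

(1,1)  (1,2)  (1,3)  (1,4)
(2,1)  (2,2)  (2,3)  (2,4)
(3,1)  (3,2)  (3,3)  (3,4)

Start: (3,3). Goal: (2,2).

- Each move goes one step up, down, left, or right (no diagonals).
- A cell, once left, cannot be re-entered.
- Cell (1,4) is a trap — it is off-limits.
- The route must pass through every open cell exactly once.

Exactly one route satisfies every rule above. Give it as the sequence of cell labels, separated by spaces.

Need to visit all 11 open cells exactly once, starting at (3,3) and ending at (2,2).
Cell (1,1) has only two open neighbours ((2,1) and (1,2)), so the path must pass straight through it: one of those is the cell it's entered from and the other is where it exits.
Route from (3,3): right to (3,4), up to (2,4), left to (2,3), up to (1,3), 2× left (reaching (1,1)), 2× down (reaching (3,1)), right to (3,2), up to (2,2) — 10 moves in all.
Check: all 11 open cells covered.

(3,3) (3,4) (2,4) (2,3) (1,3) (1,2) (1,1) (2,1) (3,1) (3,2) (2,2)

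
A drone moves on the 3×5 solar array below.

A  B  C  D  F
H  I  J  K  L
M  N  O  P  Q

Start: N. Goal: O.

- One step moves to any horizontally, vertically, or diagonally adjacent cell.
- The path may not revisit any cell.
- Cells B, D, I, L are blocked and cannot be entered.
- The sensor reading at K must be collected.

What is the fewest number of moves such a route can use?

Any route passes through K somewhere between N and O. Summing Chebyshev distances along the two legs (N → K → O) gives a lower bound of 2 + 1 = 3 moves.
A route of 3 moves achieves this: N → J → K → O.
Since 3 matches the lower bound, it is optimal.

3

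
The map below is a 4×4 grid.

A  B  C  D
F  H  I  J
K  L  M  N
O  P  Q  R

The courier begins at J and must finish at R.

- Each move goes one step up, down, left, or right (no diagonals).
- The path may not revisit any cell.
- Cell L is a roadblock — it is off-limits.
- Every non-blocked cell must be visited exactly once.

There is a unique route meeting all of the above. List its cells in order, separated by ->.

Need to visit all 15 open cells exactly once, starting at J and ending at R.
Route from J: up 1 to D, left 1 to C, down 1 to I, left 1 to H, up 1 to B, left 1 to A, down 3 to O, right 2 to Q, up 1 to M, right 1 to N, down 1 to R — 14 moves in all.
Check: all 15 open cells covered.

J -> D -> C -> I -> H -> B -> A -> F -> K -> O -> P -> Q -> M -> N -> R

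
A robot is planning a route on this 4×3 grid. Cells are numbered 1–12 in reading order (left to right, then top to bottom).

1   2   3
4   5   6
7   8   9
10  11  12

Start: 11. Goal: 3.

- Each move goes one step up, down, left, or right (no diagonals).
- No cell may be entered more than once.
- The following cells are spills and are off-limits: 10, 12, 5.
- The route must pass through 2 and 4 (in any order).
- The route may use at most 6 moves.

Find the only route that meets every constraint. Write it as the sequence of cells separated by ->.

11 -> 8 -> 7 -> 4 -> 1 -> 2 -> 3

The 6-move cap with required stops at 2, 4 leaves no slack for detours.
Route from 11: up 1 to 8, left 1 to 7, up 2 to 1, right 2 to 3 — 6 moves in all.
Check: all required cells visited; 6 ≤ 6 moves.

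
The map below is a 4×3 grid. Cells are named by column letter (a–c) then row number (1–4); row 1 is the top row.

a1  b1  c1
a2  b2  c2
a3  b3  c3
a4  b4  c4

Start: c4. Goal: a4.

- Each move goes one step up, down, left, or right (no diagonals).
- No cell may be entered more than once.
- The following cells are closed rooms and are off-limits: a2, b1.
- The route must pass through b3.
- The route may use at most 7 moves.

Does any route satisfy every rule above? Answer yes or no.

yes

One route that works: c4 → c3 → b3 → b4 → a4.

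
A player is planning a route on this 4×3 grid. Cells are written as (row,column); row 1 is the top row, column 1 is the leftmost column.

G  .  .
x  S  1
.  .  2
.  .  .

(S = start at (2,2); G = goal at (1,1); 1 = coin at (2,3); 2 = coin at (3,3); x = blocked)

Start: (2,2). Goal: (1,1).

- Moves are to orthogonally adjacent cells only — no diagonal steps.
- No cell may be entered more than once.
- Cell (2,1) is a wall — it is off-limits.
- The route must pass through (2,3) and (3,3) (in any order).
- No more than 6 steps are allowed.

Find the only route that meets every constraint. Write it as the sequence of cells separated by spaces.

The budget equals the shortest possible length, so every move has to be on a shortest route through the required cells.
Route from (2,2): down to (3,2), right to (3,3), 2× up (reaching (1,3)), 2× left (reaching (1,1)) — 6 moves in all.
Check: all required cells visited; 6 ≤ 6 moves.

(2,2) (3,2) (3,3) (2,3) (1,3) (1,2) (1,1)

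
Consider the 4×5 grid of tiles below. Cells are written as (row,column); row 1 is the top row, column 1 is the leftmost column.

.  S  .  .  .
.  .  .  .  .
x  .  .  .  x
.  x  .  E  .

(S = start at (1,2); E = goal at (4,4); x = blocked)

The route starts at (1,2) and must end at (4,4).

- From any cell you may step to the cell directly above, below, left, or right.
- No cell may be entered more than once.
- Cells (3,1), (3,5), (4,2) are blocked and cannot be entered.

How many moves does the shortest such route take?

5

The Manhattan distance from (1,2) to (4,4) is |1−4| + |2−4| = 5, so at least 5 moves are needed.
A route of 5 moves achieves this: (1,2) → (2,2) → (3,2) → (3,3) → (4,3) → (4,4).
Since 5 matches the lower bound, it is optimal.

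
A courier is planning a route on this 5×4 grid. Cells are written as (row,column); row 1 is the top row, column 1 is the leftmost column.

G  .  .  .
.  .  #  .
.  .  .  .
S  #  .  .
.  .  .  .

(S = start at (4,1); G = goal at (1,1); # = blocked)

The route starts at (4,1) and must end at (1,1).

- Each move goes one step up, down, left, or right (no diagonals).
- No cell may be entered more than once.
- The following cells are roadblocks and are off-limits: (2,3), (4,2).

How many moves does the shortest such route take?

3

The Manhattan distance from (4,1) to (1,1) is |4−1| + |1−1| = 3, so at least 3 moves are needed.
A route of 3 moves achieves this: (4,1) → (3,1) → (2,1) → (1,1).
Since 3 matches the lower bound, it is optimal.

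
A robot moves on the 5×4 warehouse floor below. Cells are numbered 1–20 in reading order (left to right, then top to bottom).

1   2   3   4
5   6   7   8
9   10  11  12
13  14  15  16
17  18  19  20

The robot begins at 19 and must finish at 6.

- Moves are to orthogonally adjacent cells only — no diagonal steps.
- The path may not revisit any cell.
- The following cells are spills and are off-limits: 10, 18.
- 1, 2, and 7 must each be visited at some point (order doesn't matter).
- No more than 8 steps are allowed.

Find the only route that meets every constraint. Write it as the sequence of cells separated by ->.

The 8-move cap with required stops at 1, 2, 7 leaves no slack for detours.
Route from 19: 4× up (reaching 3), 2× left (reaching 1), down to 5, right to 6 — 8 moves in all.
Check: all required cells visited; 8 ≤ 8 moves.

19 -> 15 -> 11 -> 7 -> 3 -> 2 -> 1 -> 5 -> 6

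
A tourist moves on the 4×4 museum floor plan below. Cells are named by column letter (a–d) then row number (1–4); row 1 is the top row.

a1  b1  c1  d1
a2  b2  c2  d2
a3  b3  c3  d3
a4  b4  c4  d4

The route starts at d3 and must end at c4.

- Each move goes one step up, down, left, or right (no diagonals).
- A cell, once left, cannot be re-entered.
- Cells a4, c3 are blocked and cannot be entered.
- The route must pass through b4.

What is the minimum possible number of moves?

Any route passes through b4 somewhere between d3 and c4. Summing Manhattan distances along the two legs (d3 → b4 → c4) gives a lower bound of 3 + 1 = 4 moves.
The shortest route satisfying every rule uses 6 moves: d3 → d2 → c2 → b2 → b3 → b4 → c4.
The bound of 4 isn't tight here; checking systematically, no route of length 4 through 5 satisfies every constraint, so 6 is the minimum.

6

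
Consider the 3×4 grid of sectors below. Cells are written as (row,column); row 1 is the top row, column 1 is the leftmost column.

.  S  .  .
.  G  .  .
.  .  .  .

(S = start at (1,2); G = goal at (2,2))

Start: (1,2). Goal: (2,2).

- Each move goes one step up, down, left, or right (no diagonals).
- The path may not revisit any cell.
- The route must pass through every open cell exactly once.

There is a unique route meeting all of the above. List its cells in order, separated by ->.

Need to visit all 12 open cells exactly once, starting at (1,2) and ending at (2,2).
Cell (3,1) has only two open neighbours ((2,1) and (3,2)), so the path must pass straight through it: one of those is the cell it's entered from and the other is where it exits.
Route from (1,2): left 1 to (1,1), down 2 to (3,1), right 3 to (3,4), up 2 to (1,4), left 1 to (1,3), down 1 to (2,3), left 1 to (2,2) — 11 moves in all.
Check: all 12 open cells covered.

(1,2) -> (1,1) -> (2,1) -> (3,1) -> (3,2) -> (3,3) -> (3,4) -> (2,4) -> (1,4) -> (1,3) -> (2,3) -> (2,2)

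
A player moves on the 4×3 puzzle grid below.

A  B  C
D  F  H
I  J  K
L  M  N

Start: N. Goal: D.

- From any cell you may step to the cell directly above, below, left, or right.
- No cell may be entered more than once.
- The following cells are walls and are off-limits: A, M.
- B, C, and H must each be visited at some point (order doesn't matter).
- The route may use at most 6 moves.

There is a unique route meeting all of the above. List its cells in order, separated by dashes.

The 6-move cap with required stops at B, C, H leaves no slack for detours.
Route from N: up 3 to C, left 1 to B, down 1 to F, left 1 to D — 6 moves in all.
Check: all required cells visited; 6 ≤ 6 moves.

N - K - H - C - B - F - D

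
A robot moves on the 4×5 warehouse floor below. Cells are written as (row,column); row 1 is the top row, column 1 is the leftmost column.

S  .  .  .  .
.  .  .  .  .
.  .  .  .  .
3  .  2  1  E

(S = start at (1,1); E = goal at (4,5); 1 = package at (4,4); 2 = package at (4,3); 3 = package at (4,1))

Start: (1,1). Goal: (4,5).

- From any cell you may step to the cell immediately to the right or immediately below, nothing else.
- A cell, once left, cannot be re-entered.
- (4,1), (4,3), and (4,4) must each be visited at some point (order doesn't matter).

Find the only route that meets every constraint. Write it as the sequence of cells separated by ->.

Moves only go right or down, so the column and row indices never decrease.
Route from (1,1): down 3 to (4,1), right 4 to (4,5) — 7 moves in all.
Check: all required cells visited.

(1,1) -> (2,1) -> (3,1) -> (4,1) -> (4,2) -> (4,3) -> (4,4) -> (4,5)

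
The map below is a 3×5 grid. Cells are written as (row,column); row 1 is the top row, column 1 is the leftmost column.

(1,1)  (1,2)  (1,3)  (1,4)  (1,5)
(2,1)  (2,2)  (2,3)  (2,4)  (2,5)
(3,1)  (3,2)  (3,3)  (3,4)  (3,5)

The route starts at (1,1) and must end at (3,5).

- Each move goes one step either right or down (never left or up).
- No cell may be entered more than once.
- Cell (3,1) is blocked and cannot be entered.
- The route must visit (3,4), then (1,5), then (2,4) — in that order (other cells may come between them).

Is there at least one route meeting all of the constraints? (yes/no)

no

(1,5) lies above (3,4), so going from (3,4) to (1,5) would need an upward move — but moves only go right/down, so (3,4) cannot be visited before (1,5).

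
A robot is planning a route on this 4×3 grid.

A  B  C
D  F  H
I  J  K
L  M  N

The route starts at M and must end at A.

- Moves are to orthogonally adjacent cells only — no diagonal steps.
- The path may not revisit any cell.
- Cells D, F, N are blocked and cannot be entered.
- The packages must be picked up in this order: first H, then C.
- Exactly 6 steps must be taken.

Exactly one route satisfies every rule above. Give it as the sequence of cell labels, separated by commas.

The waypoints must appear in the order H, C, with no cell reused.
Route from M: up to J, right to K, 2× up (reaching C), 2× left (reaching A) — 6 moves in all.
Check: order respected (H at step 3, C at step 4); 6 moves as required.

M, J, K, H, C, B, A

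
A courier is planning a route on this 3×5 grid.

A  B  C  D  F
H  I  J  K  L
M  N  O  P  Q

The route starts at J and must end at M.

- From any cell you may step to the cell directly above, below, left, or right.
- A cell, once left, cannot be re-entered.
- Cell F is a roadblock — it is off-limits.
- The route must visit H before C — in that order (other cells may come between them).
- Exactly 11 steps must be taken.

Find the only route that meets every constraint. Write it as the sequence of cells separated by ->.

The waypoints must appear in the order H, C, with no cell reused.
Route from J: 2× left (reaching H), up to A, 3× right (reaching D), 2× down (reaching P), 3× left (reaching M) — 11 moves in all.
Check: order respected (H at step 2, C at step 5); 11 moves as required.

J -> I -> H -> A -> B -> C -> D -> K -> P -> O -> N -> M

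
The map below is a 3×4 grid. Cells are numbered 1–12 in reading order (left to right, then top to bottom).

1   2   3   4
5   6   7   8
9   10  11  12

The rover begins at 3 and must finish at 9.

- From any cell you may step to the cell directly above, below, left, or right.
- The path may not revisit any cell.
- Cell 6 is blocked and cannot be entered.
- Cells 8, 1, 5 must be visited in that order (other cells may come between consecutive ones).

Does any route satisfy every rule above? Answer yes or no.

no

Even ignoring the required order, no revisit-free route from 3 to 9 manages to pass through all of 8, 1, and 5: branching out from 3, every path either misses one of them or, having collected them, can no longer reach 9 without re-entering a cell.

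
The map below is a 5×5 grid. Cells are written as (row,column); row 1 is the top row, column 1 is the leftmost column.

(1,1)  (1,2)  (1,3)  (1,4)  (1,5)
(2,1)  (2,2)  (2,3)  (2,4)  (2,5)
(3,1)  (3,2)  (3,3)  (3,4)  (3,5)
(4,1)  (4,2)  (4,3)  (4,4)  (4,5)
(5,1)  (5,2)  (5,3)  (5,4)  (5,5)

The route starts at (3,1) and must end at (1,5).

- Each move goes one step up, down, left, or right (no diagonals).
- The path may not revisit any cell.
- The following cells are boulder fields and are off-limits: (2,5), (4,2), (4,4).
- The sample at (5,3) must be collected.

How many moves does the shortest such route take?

Any route passes through (5,3) somewhere between (3,1) and (1,5). Summing Manhattan distances along the two legs ((3,1) → (5,3) → (1,5)) gives a lower bound of 4 + 6 = 10 moves.
A route of 10 moves achieves this: (3,1) → (4,1) → (5,1) → (5,2) → (5,3) → (4,3) → (3,3) → (2,3) → (1,3) → (1,4) → (1,5).
Since 10 matches the lower bound, it is optimal.

10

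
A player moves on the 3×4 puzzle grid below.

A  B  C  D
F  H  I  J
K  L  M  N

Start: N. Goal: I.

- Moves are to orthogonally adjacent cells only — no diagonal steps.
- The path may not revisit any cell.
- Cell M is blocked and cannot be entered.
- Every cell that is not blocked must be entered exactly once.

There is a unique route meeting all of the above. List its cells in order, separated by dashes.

Need to visit all 11 open cells exactly once, starting at N and ending at I.
Cell K has only two open neighbours (F and L), so the path must pass straight through it: one of those is the cell it's entered from and the other is where it exits.
Route from N: 2× up (reaching D), 3× left (reaching A), 2× down (reaching K), right to L, up to H, right to I — 10 moves in all.
Check: all 11 open cells covered.

N - J - D - C - B - A - F - K - L - H - I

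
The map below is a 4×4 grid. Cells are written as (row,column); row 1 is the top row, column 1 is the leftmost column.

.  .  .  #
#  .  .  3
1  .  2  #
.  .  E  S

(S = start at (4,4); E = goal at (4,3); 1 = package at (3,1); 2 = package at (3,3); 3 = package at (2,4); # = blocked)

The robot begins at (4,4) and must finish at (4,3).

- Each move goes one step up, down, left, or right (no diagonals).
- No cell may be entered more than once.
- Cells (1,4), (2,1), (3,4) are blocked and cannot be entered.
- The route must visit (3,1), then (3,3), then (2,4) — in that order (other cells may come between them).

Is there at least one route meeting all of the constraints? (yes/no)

(2,4) must be visited but has only one open neighbour ((2,3)), and it is neither the start nor the goal — the route would have to enter and leave through (2,3), re-entering it.

no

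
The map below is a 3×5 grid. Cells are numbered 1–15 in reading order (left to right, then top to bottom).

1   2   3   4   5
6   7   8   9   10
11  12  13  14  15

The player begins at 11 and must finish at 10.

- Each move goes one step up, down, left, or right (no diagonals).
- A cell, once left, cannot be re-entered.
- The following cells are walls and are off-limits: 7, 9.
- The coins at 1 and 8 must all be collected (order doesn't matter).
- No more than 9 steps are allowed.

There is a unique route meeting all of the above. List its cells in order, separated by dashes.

11 - 6 - 1 - 2 - 3 - 8 - 13 - 14 - 15 - 10

The 9-move cap with required stops at 1, 8 leaves no slack for detours.
Route from 11: 2× up (reaching 1), 2× right (reaching 3), 2× down (reaching 13), 2× right (reaching 15), up to 10 — 9 moves in all.
Check: all required cells visited; 9 ≤ 9 moves.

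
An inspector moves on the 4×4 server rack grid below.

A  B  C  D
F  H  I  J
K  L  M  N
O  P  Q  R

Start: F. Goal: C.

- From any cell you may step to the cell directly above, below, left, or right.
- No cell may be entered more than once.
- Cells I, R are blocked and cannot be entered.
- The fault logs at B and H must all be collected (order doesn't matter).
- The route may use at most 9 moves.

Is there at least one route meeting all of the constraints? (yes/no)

One route that works: F → H → B → C.

yes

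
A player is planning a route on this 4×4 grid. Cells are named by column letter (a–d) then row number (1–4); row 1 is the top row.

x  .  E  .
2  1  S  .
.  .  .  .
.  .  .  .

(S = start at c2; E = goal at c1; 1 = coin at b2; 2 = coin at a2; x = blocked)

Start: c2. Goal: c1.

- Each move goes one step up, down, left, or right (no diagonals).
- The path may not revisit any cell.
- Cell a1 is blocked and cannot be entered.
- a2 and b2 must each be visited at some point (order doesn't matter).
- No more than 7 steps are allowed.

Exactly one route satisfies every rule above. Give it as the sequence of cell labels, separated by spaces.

The 7-move cap with required stops at a2, b2 leaves no slack for detours.
Route from c2: down to c3, 2× left (reaching a3), up to a2, right to b2, up to b1, right to c1 — 7 moves in all.
Check: all required cells visited; 7 ≤ 7 moves.

c2 c3 b3 a3 a2 b2 b1 c1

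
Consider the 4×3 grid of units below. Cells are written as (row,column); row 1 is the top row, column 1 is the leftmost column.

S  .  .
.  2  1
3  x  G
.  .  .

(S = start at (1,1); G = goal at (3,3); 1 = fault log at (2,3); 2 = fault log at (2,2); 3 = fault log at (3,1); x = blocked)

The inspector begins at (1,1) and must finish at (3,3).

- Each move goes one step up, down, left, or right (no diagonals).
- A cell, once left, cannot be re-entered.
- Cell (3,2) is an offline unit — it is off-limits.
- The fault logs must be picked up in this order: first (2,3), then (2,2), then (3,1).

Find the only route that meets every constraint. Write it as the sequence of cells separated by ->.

The waypoints must appear in the order (2,3), (2,2), (3,1), with no cell reused.
Route from (1,1): right 2 to (1,3), down 1 to (2,3), left 2 to (2,1), down 2 to (4,1), right 2 to (4,3), up 1 to (3,3) — 10 moves in all.
Check: order respected (1 at step 3, 2 at step 4, 3 at step 6).

(1,1) -> (1,2) -> (1,3) -> (2,3) -> (2,2) -> (2,1) -> (3,1) -> (4,1) -> (4,2) -> (4,3) -> (3,3)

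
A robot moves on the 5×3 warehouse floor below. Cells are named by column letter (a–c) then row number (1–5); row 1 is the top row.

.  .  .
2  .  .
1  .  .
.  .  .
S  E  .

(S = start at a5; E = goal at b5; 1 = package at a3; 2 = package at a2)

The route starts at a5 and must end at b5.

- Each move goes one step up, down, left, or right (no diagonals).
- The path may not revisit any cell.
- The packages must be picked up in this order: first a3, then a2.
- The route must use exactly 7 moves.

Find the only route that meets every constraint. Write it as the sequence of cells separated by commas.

a5, a4, a3, a2, b2, b3, b4, b5

The waypoints must appear in the order a3, a2, with no cell reused.
Route from a5: 3× up (reaching a2), right to b2, 3× down (reaching b5) — 7 moves in all.
Check: order respected (1 at step 2, 2 at step 3); 7 moves as required.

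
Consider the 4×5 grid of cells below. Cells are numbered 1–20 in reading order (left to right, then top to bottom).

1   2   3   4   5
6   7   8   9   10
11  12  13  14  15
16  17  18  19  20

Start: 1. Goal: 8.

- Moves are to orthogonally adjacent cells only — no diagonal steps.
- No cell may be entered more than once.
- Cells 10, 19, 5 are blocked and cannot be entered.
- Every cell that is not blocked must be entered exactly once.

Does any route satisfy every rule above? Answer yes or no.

Cell 20 has only one open neighbour but is neither the start nor the goal, so a Hamiltonian route would have to both enter and leave it through the same neighbour — impossible without revisiting.

no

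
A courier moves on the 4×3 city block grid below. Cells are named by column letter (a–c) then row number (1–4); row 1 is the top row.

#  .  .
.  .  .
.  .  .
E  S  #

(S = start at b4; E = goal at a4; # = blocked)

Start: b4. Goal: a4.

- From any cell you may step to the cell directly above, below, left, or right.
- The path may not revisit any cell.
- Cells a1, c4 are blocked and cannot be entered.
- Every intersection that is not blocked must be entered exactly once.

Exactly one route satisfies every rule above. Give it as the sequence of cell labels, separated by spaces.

b4 b3 c3 c2 c1 b1 b2 a2 a3 a4

Need to visit all 10 open cells exactly once, starting at b4 and ending at a4.
Cell c3 has only two open neighbours (c2 and b3), so the path must pass straight through it: one of those is the cell it's entered from and the other is where it exits.
Route from b4: up 1 to b3, right 1 to c3, up 2 to c1, left 1 to b1, down 1 to b2, left 1 to a2, down 2 to a4 — 9 moves in all.
Check: all 10 open cells covered.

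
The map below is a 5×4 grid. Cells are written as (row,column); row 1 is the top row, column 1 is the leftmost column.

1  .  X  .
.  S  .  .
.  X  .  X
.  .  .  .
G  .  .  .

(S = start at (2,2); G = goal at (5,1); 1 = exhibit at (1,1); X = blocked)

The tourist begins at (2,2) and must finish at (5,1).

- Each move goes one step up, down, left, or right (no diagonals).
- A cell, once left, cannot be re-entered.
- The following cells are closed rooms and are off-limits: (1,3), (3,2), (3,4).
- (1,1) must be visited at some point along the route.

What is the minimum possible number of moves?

Any route passes through (1,1) somewhere between (2,2) and (5,1). Summing Manhattan distances along the two legs ((2,2) → (1,1) → (5,1)) gives a lower bound of 2 + 4 = 6 moves.
A route of 6 moves achieves this: (2,2) → (1,2) → (1,1) → (2,1) → (3,1) → (4,1) → (5,1).
Since 6 matches the lower bound, it is optimal.

6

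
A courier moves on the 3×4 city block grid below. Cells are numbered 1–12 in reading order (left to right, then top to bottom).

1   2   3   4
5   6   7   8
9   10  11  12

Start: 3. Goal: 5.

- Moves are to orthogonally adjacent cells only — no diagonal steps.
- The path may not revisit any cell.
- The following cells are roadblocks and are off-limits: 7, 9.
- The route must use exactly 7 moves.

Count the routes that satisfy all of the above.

1

Need simple routes of exactly 7 moves from 3 to 5 (Manhattan distance 3, so 2 moves are spent on a detour and 2 undoing it).
Enumerating: 3 4 8 12 11 10 6 5.
That gives 1 route.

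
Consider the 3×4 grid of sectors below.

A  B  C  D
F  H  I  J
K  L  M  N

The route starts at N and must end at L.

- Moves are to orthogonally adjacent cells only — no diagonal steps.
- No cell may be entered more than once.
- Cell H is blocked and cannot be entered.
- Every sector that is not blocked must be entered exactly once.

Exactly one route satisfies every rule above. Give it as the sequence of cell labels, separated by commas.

N, M, I, J, D, C, B, A, F, K, L

Need to visit all 11 open cells exactly once, starting at N and ending at L.
Cell K has only two open neighbours (F and L), so the path must pass straight through it: one of those is the cell it's entered from and the other is where it exits.
Route from N: left 1 to M, up 1 to I, right 1 to J, up 1 to D, left 3 to A, down 2 to K, right 1 to L — 10 moves in all.
Check: all 11 open cells covered.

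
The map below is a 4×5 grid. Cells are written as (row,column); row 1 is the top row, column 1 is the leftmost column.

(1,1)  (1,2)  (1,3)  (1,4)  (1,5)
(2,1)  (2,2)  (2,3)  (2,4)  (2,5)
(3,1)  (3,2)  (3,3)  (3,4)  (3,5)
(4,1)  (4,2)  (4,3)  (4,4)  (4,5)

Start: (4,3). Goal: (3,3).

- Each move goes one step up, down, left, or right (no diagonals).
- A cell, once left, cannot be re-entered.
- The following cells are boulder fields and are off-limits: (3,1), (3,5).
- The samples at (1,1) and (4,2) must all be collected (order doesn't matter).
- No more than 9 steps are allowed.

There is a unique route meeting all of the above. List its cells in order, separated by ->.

The budget equals the shortest possible length, so every move has to be on a shortest route through the required cells.
Route from (4,3): left to (4,2), 2× up (reaching (2,2)), left to (2,1), up to (1,1), 2× right (reaching (1,3)), 2× down (reaching (3,3)) — 9 moves in all.
Check: all required cells visited; 9 ≤ 9 moves.

(4,3) -> (4,2) -> (3,2) -> (2,2) -> (2,1) -> (1,1) -> (1,2) -> (1,3) -> (2,3) -> (3,3)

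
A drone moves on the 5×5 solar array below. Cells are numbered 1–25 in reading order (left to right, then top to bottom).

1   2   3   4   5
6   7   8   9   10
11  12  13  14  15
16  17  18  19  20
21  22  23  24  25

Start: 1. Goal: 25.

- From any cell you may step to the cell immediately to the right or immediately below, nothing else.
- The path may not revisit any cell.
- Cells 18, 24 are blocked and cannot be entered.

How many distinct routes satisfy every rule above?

A right/down-only route from 1 to 25 makes exactly 4 down-moves and 4 right-moves in some order.
With no other constraints that would be C(8,4) = 70 routes.
Subtract routes through each blocked cell (inclusion–exclusion for overlaps): − through 18: 30 − through 24: 35 + through 18&24: 20 → 25.
That gives 25 routes.

25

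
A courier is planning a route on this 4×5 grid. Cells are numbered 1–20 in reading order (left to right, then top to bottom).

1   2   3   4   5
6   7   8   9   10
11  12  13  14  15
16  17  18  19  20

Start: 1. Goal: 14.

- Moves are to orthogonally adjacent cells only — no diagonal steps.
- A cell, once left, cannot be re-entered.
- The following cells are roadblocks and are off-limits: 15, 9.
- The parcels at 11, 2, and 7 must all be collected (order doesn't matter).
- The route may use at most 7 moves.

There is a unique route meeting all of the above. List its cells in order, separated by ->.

Any route must reach 11, 2, and 7 and still end at 14 within 7 moves, so the order of the required stops is forced.
Route from 1: right 1 to 2, down 1 to 7, left 1 to 6, down 1 to 11, right 3 to 14 — 7 moves in all.
Check: all required cells visited; 7 ≤ 7 moves.

1 -> 2 -> 7 -> 6 -> 11 -> 12 -> 13 -> 14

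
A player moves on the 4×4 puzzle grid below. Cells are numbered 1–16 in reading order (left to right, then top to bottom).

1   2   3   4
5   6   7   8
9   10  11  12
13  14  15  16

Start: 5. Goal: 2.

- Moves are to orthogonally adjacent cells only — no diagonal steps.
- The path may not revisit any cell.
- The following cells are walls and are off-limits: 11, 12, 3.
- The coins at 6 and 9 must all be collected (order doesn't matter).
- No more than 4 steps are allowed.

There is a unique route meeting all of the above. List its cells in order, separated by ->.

Any route must reach 6 and 9 and still end at 2 within 4 moves, so the order of the required stops is forced.
Route from 5: down to 9, right to 10, 2× up (reaching 2) — 4 moves in all.
Check: all required cells visited; 4 ≤ 4 moves.

5 -> 9 -> 10 -> 6 -> 2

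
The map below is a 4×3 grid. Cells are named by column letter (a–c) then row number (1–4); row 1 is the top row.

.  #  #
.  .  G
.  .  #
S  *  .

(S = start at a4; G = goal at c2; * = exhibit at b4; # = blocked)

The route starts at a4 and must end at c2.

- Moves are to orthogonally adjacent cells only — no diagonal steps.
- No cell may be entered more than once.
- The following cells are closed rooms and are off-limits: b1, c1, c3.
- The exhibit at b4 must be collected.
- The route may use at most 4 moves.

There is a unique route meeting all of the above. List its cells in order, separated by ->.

Any route must reach b4 and still end at c2 within 4 moves, so the order of the required stops is forced.
Route from a4: right to b4, 2× up (reaching b2), right to c2 — 4 moves in all.
Check: all required cells visited; 4 ≤ 4 moves.

a4 -> b4 -> b3 -> b2 -> c2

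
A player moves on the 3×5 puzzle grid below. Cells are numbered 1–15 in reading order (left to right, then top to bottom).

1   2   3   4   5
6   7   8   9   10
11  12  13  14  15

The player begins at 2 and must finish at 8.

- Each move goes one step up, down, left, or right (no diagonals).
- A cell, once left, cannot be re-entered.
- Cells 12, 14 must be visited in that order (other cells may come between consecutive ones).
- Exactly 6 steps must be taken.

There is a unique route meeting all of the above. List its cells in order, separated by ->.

The waypoints must appear in the order 12, 14, with no cell reused.
Route from 2: down 2 to 12, right 2 to 14, up 1 to 9, left 1 to 8 — 6 moves in all.
Check: order respected (12 at step 2, 14 at step 4); 6 moves as required.

2 -> 7 -> 12 -> 13 -> 14 -> 9 -> 8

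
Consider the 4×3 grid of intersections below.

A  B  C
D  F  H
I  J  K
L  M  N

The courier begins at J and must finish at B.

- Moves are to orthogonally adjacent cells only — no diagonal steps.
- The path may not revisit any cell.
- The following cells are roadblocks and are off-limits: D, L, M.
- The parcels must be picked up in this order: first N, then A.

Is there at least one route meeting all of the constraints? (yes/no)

N must be visited but has only one open neighbour (K), and it is neither the start nor the goal — the route would have to enter and leave through K, re-entering it.

no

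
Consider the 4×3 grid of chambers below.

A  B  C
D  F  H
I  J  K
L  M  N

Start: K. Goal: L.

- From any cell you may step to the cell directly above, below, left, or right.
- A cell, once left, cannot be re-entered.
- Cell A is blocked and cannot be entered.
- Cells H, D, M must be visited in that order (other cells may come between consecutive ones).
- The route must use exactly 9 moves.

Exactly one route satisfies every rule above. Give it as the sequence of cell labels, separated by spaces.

The waypoints must appear in the order H, D, M, with no cell reused.
Route from K: up 2 to C, left 1 to B, down 1 to F, left 1 to D, down 1 to I, right 1 to J, down 1 to M, left 1 to L — 9 moves in all.
Check: order respected (H at step 1, D at step 5, M at step 8); 9 moves as required.

K H C B F D I J M L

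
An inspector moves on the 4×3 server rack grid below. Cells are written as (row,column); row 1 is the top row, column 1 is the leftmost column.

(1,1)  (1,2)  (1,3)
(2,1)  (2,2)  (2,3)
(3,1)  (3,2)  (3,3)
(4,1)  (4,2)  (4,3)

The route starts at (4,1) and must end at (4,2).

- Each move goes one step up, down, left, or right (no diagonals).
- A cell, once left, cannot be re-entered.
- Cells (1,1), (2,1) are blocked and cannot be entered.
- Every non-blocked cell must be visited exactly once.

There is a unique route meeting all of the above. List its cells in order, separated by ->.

(4,1) -> (3,1) -> (3,2) -> (2,2) -> (1,2) -> (1,3) -> (2,3) -> (3,3) -> (4,3) -> (4,2)

Need to visit all 10 open cells exactly once, starting at (4,1) and ending at (4,2).
Route from (4,1): up to (3,1), right to (3,2), 2× up (reaching (1,2)), right to (1,3), 3× down (reaching (4,3)), left to (4,2) — 9 moves in all.
Check: all 10 open cells covered.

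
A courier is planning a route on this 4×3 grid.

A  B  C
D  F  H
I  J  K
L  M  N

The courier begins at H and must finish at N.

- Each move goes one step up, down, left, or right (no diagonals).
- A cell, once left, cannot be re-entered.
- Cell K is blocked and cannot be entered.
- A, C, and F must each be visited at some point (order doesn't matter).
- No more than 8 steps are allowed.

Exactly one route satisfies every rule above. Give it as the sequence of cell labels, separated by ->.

The 8-move cap with required stops at A, C, F leaves no slack for detours.
Route from H: up 1 to C, left 2 to A, down 1 to D, right 1 to F, down 2 to M, right 1 to N — 8 moves in all.
Check: all required cells visited; 8 ≤ 8 moves.

H -> C -> B -> A -> D -> F -> J -> M -> N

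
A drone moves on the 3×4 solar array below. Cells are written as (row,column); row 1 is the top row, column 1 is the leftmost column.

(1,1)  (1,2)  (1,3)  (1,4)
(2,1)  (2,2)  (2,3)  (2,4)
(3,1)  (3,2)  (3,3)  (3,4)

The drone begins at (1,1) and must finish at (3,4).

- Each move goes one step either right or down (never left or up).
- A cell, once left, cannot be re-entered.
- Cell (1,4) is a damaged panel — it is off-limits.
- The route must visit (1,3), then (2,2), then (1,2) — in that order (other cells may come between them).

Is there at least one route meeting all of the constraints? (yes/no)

(2,2) lies to the left of (1,3), so going from (1,3) to (2,2) would need a leftward move — but moves only go right/down, so (1,3) cannot be visited before (2,2).

no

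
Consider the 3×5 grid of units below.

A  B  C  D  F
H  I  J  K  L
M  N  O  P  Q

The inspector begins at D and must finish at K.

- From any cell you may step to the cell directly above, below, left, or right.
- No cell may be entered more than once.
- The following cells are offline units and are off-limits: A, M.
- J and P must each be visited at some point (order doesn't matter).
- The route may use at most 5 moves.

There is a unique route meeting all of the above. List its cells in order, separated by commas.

D, C, J, O, P, K

Any route must reach J and P and still end at K within 5 moves, so the order of the required stops is forced.
Route from D: left 1 to C, down 2 to O, right 1 to P, up 1 to K — 5 moves in all.
Check: all required cells visited; 5 ≤ 5 moves.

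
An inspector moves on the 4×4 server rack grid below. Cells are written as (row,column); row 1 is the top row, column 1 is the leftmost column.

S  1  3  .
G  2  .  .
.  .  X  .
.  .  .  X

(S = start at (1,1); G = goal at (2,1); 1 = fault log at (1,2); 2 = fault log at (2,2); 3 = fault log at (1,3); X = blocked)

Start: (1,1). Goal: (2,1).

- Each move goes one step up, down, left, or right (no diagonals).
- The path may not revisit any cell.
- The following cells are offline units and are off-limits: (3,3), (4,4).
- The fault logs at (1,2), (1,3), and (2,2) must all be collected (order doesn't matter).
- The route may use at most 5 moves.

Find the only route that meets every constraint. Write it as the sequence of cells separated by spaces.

(1,1) (1,2) (1,3) (2,3) (2,2) (2,1)

The 5-move cap with required stops at (1,2), (1,3), (2,2) leaves no slack for detours.
Route from (1,1): 2× right (reaching (1,3)), down to (2,3), 2× left (reaching (2,1)) — 5 moves in all.
Check: all required cells visited; 5 ≤ 5 moves.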